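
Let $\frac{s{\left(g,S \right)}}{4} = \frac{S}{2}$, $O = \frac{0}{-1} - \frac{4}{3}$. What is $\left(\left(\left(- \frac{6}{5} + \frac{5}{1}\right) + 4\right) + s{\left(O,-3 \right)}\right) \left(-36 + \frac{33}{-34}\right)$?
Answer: $- \frac{11313}{170} \approx -66.547$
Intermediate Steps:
$O = - \frac{4}{3}$ ($O = 0 \left(-1\right) - \frac{4}{3} = 0 - \frac{4}{3} = - \frac{4}{3} \approx -1.3333$)
$s{\left(g,S \right)} = 2 S$ ($s{\left(g,S \right)} = 4 \frac{S}{2} = 2 S$)
$\left(\left(\left(- \frac{6}{5} + \frac{5}{1}\right) + 4\right) + s{\left(O,-3 \right)}\right) \left(-36 + \frac{33}{-34}\right) = \left(\left(\left(- \frac{6}{5} + \frac{5}{1}\right) + 4\right) + 2 \left(-3\right)\right) \left(-36 + \frac{33}{-34}\right) = \left(\left(\left(\left(-6\right) \frac{1}{5} + 5 \cdot 1\right) + 4\right) - 6\right) \left(-36 + 33 \left(- \frac{1}{34}\right)\right) = \left(\left(\left(- \frac{6}{5} + 5\right) + 4\right) - 6\right) \left(-36 - \frac{33}{34}\right) = \left(\left(\frac{19}{5} + 4\right) - 6\right) \left(- \frac{1257}{34}\right) = \left(\frac{39}{5} - 6\right) \left(- \frac{1257}{34}\right) = \frac{9}{5} \left(- \frac{1257}{34}\right) = - \frac{11313}{170}$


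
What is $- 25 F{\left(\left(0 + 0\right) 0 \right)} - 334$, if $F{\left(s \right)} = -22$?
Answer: $216$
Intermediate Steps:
$- 25 F{\left(\left(0 + 0\right) 0 \right)} - 334 = \left(-25\right) \left(-22\right) - 334 = 550 - 334 = 216$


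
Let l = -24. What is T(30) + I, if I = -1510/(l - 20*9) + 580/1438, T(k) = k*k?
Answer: 66576625/73338 ≈ 907.81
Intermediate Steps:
T(k) = k**2
I = 572425/73338 (I = -1510/(-24 - 20*9) + 580/1438 = -1510/(-24 - 180) + 580*(1/1438) = -1510/(-204) + 290/719 = -1510*(-1/204) + 290/719 = 755/102 + 290/719 = 572425/73338 ≈ 7.8053)
T(30) + I = 30**2 + 572425/73338 = 900 + 572425/73338 = 66576625/73338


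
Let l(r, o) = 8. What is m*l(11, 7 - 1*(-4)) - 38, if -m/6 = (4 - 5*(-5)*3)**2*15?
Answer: -4493558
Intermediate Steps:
m = -561690 (m = -6*(4 - 5*(-5)*3)**2*15 = -6*(4 + 25*3)**2*15 = -6*(4 + 75)**2*15 = -6*79**2*15 = -37446*15 = -6*93615 = -561690)
m*l(11, 7 - 1*(-4)) - 38 = -561690*8 - 38 = -4493520 - 38 = -4493558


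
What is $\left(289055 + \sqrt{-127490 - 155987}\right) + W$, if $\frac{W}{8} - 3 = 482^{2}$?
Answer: $2147671 + i \sqrt{283477} \approx 2.1477 \cdot 10^{6} + 532.43 i$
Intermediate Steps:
$W = 1858616$ ($W = 24 + 8 \cdot 482^{2} = 24 + 8 \cdot 232324 = 24 + 1858592 = 1858616$)
$\left(289055 + \sqrt{-127490 - 155987}\right) + W = \left(289055 + \sqrt{-127490 - 155987}\right) + 1858616 = \left(289055 + \sqrt{-283477}\right) + 1858616 = \left(289055 + i \sqrt{283477}\right) + 1858616 = 2147671 + i \sqrt{283477}$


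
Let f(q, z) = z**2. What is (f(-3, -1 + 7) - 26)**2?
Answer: 100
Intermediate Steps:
(f(-3, -1 + 7) - 26)**2 = ((-1 + 7)**2 - 26)**2 = (6**2 - 26)**2 = (36 - 26)**2 = 10**2 = 100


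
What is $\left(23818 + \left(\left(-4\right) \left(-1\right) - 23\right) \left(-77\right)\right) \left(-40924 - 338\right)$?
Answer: $-1043144622$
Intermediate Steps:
$\left(23818 + \left(\left(-4\right) \left(-1\right) - 23\right) \left(-77\right)\right) \left(-40924 - 338\right) = \left(23818 + \left(4 - 23\right) \left(-77\right)\right) \left(-41262\right) = \left(23818 - -1463\right) \left(-41262\right) = \left(23818 + 1463\right) \left(-41262\right) = 25281 \left(-41262\right) = -1043144622$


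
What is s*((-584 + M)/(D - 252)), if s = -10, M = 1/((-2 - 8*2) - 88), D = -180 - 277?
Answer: -309525/37577 ≈ -8.2371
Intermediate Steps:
D = -457
M = -1/106 (M = 1/((-2 - 16) - 88) = 1/(-18 - 88) = 1/(-106) = -1/106 ≈ -0.0094340)
s*((-584 + M)/(D - 252)) = -10*(-584 - 1/106)/(-457 - 252) = -(-309525)/(53*(-709)) = -(-309525)*(-1)/(53*709) = -10*61905/75154 = -309525/37577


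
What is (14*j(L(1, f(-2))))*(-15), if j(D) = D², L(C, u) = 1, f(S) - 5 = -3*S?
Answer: -210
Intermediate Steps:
f(S) = 5 - 3*S
(14*j(L(1, f(-2))))*(-15) = (14*1²)*(-15) = (14*1)*(-15) = 14*(-15) = -210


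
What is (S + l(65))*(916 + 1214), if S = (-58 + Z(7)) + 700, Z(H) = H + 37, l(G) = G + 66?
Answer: 1740210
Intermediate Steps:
l(G) = 66 + G
Z(H) = 37 + H
S = 686 (S = (-58 + (37 + 7)) + 700 = (-58 + 44) + 700 = -14 + 700 = 686)
(S + l(65))*(916 + 1214) = (686 + (66 + 65))*(916 + 1214) = (686 + 131)*2130 = 817*2130 = 1740210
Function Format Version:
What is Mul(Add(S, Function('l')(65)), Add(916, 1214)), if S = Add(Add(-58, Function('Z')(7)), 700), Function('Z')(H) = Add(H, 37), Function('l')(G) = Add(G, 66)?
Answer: 1740210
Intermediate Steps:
Function('l')(G) = Add(66, G)
Function('Z')(H) = Add(37, H)
S = 686 (S = Add(Add(-58, Add(37, 7)), 700) = Add(Add(-58, 44), 700) = Add(-14, 700) = 686)
Mul(Add(S, Function('l')(65)), Add(916, 1214)) = Mul(Add(686, Add(66, 65)), Add(916, 1214)) = Mul(Add(686, 131), 2130) = Mul(817, 2130) = 1740210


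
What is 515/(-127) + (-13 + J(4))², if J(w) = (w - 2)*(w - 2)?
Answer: 9772/127 ≈ 76.945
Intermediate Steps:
J(w) = (-2 + w)² (J(w) = (-2 + w)*(-2 + w) = (-2 + w)²)
515/(-127) + (-13 + J(4))² = 515/(-127) + (-13 + (-2 + 4)²)² = 515*(-1/127) + (-13 + 2²)² = -515/127 + (-13 + 4)² = -515/127 + (-9)² = -515/127 + 81 = 9772/127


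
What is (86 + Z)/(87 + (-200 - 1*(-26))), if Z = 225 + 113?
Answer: -424/87 ≈ -4.8736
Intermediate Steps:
Z = 338
(86 + Z)/(87 + (-200 - 1*(-26))) = (86 + 338)/(87 + (-200 - 1*(-26))) = 424/(87 + (-200 + 26)) = 424/(87 - 174) = 424/(-87) = 424*(-1/87) = -424/87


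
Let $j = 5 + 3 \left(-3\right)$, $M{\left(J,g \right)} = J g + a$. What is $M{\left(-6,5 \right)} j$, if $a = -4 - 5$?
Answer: $156$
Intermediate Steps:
$a = -9$ ($a = -4 - 5 = -9$)
$M{\left(J,g \right)} = -9 + J g$ ($M{\left(J,g \right)} = J g - 9 = -9 + J g$)
$j = -4$ ($j = 5 - 9 = -4$)
$M{\left(-6,5 \right)} j = \left(-9 - 30\right) \left(-4\right) = \left(-39\right) \left(-4\right) = 156$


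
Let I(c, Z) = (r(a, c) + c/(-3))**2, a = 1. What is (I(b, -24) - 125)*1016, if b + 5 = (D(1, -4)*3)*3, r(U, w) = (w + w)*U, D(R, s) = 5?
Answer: 39497000/9 ≈ 4.3886e+6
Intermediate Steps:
r(U, w) = 2*U*w (r(U, w) = (2*w)*U = 2*U*w)
b = 40 (b = -5 + (5*3)*3 = -5 + 15*3 = -5 + 45 = 40)
I(c, Z) = 25*c**2/9 (I(c, Z) = (2*1*c + c/(-3))**2 = (2*c + c*(-1/3))**2 = (2*c - c/3)**2 = (5*c/3)**2 = 25*c**2/9)
(I(b, -24) - 125)*1016 = ((25/9)*40**2 - 125)*1016 = ((25/9)*1600 - 125)*1016 = (40000/9 - 125)*1016 = (38875/9)*1016 = 39497000/9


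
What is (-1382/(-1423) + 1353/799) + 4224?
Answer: 4805620385/1136977 ≈ 4226.7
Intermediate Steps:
(-1382/(-1423) + 1353/799) + 4224 = (-1382*(-1/1423) + 1353*(1/799)) + 4224 = (1382/1423 + 1353/799) + 4224 = 3029537/1136977 + 4224 = 4805620385/1136977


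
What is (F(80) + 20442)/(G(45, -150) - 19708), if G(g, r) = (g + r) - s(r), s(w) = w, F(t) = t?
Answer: -20522/19663 ≈ -1.0437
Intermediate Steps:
G(g, r) = g (G(g, r) = (g + r) - r = g)
(F(80) + 20442)/(G(45, -150) - 19708) = (80 + 20442)/(45 - 19708) = 20522/(-19663) = 20522*(-1/19663) = -20522/19663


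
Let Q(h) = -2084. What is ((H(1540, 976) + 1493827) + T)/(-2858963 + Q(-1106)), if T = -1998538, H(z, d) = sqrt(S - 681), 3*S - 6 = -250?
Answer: 504711/2861047 - I*sqrt(6861)/8583141 ≈ 0.17641 - 9.6505e-6*I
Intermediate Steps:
S = -244/3 (S = 2 + (1/3)*(-250) = 2 - 250/3 = -244/3 ≈ -81.333)
H(z, d) = I*sqrt(6861)/3 (H(z, d) = sqrt(-244/3 - 681) = sqrt(-2287/3) = I*sqrt(6861)/3)
((H(1540, 976) + 1493827) + T)/(-2858963 + Q(-1106)) = ((I*sqrt(6861)/3 + 1493827) - 1998538)/(-2858963 - 2084) = ((1493827 + I*sqrt(6861)/3) - 1998538)/(-2861047) = (-504711 + I*sqrt(6861)/3)*(-1/2861047) = 504711/2861047 - I*sqrt(6861)/8583141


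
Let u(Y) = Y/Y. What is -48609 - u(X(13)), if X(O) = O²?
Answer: -48610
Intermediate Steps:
u(Y) = 1
-48609 - u(X(13)) = -48609 - 1*1 = -48609 - 1 = -48610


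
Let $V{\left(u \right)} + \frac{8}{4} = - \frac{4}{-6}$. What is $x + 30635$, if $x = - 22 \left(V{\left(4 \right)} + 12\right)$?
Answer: $\frac{91201}{3} \approx 30400.0$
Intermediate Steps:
$V{\left(u \right)} = - \frac{4}{3}$ ($V{\left(u \right)} = -2 - \frac{4}{-6} = -2 - - \frac{2}{3} = -2 + \frac{2}{3} = - \frac{4}{3}$)
$x = - \frac{704}{3}$ ($x = - 22 \left(- \frac{4}{3} + 12\right) = \left(-22\right) \frac{32}{3} = - \frac{704}{3} \approx -234.67$)
$x + 30635 = - \frac{704}{3} + 30635 = \frac{91201}{3}$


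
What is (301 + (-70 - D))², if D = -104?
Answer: 112225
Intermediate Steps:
(301 + (-70 - D))² = (301 + (-70 - 1*(-104)))² = (301 + (-70 + 104))² = (301 + 34)² = 335² = 112225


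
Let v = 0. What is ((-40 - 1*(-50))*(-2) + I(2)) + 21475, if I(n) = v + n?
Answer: 21457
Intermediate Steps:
I(n) = n (I(n) = 0 + n = n)
((-40 - 1*(-50))*(-2) + I(2)) + 21475 = ((-40 - 1*(-50))*(-2) + 2) + 21475 = ((-40 + 50)*(-2) + 2) + 21475 = (10*(-2) + 2) + 21475 = (-20 + 2) + 21475 = -18 + 21475 = 21457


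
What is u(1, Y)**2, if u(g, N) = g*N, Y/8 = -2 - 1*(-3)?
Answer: 64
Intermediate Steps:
Y = 8 (Y = 8*(-2 - 1*(-3)) = 8*(-2 + 3) = 8*1 = 8)
u(g, N) = N*g
u(1, Y)**2 = (8*1)**2 = 8**2 = 64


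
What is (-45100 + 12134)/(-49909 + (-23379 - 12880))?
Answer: 16483/43084 ≈ 0.38258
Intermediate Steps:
(-45100 + 12134)/(-49909 + (-23379 - 12880)) = -32966/(-49909 - 36259) = -32966/(-86168) = -32966*(-1/86168) = 16483/43084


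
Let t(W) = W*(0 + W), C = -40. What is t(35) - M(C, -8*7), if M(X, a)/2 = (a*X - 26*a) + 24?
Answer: -6215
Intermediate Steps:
t(W) = W² (t(W) = W*W = W²)
M(X, a) = 48 - 52*a + 2*X*a (M(X, a) = 2*((a*X - 26*a) + 24) = 2*((X*a - 26*a) + 24) = 2*((-26*a + X*a) + 24) = 2*(24 - 26*a + X*a) = 48 - 52*a + 2*X*a)
t(35) - M(C, -8*7) = 35² - (48 - (-416)*7 + 2*(-40)*(-8*7)) = 1225 - (48 - 52*(-56) + 2*(-40)*(-56)) = 1225 - (48 + 2912 + 4480) = 1225 - 1*7440 = 1225 - 7440 = -6215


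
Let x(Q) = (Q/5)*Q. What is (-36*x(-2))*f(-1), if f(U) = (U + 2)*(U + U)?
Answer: 288/5 ≈ 57.600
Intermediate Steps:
x(Q) = Q²/5 (x(Q) = (Q*(⅕))*Q = (Q/5)*Q = Q²/5)
f(U) = 2*U*(2 + U) (f(U) = (2 + U)*(2*U) = 2*U*(2 + U))
(-36*x(-2))*f(-1) = (-36*(-2)²/5)*(2*(-1)*(2 - 1)) = (-36*4/5)*(2*(-1)*1) = -36*⅘*(-2) = -144/5*(-2) = 288/5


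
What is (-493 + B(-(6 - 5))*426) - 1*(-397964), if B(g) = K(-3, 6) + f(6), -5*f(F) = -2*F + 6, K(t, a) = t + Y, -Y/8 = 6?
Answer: 1881281/5 ≈ 3.7626e+5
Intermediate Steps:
Y = -48 (Y = -8*6 = -48)
K(t, a) = -48 + t (K(t, a) = t - 48 = -48 + t)
f(F) = -6/5 + 2*F/5 (f(F) = -(-2*F + 6)/5 = -(6 - 2*F)/5 = -6/5 + 2*F/5)
B(g) = -249/5 (B(g) = (-48 - 3) + (-6/5 + (⅖)*6) = -51 + (-6/5 + 12/5) = -51 + 6/5 = -249/5)
(-493 + B(-(6 - 5))*426) - 1*(-397964) = (-493 - 249/5*426) - 1*(-397964) = (-493 - 106074/5) + 397964 = -108539/5 + 397964 = 1881281/5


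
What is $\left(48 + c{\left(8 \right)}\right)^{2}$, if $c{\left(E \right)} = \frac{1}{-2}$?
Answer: $\frac{9025}{4} \approx 2256.3$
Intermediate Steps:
$c{\left(E \right)} = - \frac{1}{2}$
$\left(48 + c{\left(8 \right)}\right)^{2} = \left(48 - \frac{1}{2}\right)^{2} = \left(\frac{95}{2}\right)^{2} = \frac{9025}{4}$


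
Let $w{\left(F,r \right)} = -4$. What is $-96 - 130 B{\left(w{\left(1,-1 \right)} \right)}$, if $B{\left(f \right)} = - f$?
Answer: $-616$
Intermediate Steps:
$-96 - 130 B{\left(w{\left(1,-1 \right)} \right)} = -96 - 130 \left(\left(-1\right) \left(-4\right)\right) = -96 - 520 = -616$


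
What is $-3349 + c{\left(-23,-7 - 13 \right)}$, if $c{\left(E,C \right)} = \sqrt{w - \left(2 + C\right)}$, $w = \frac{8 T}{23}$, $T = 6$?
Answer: $-3349 + \frac{\sqrt{10626}}{23} \approx -3344.5$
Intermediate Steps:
$w = \frac{48}{23}$ ($w = \frac{8 \cdot 6}{23} = 48 \cdot \frac{1}{23} = \frac{48}{23} \approx 2.087$)
$c{\left(E,C \right)} = \sqrt{\frac{2}{23} - C}$ ($c{\left(E,C \right)} = \sqrt{\frac{48}{23} - \left(2 + C\right)} = \sqrt{\frac{2}{23} - C}$)
$-3349 + c{\left(-23,-7 - 13 \right)} = -3349 + \frac{\sqrt{46 - 529 \left(-7 - 13\right)}}{23} = -3349 + \frac{\sqrt{46 - -10580}}{23} = -3349 + \frac{\sqrt{46 + 10580}}{23} = -3349 + \frac{\sqrt{10626}}{23}$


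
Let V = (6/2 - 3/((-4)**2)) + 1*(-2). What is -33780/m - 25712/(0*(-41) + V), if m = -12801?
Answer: -1755263284/55471 ≈ -31643.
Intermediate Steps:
V = 13/16 (V = (6*(1/2) - 3/16) - 2 = (3 - 3*1/16) - 2 = (3 - 3/16) - 2 = 45/16 - 2 = 13/16 ≈ 0.81250)
-33780/m - 25712/(0*(-41) + V) = -33780/(-12801) - 25712/(0*(-41) + 13/16) = -33780*(-1/12801) - 25712/(0 + 13/16) = 11260/4267 - 25712/13/16 = 11260/4267 - 25712*16/13 = 11260/4267 - 411392/13 = -1755263284/55471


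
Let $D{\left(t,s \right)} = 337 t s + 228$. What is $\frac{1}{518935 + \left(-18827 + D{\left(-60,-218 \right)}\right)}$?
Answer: $\frac{1}{4908296} \approx 2.0374 \cdot 10^{-7}$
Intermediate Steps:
$D{\left(t,s \right)} = 228 + 337 s t$ ($D{\left(t,s \right)} = 337 s t + 228 = 228 + 337 s t$)
$\frac{1}{518935 + \left(-18827 + D{\left(-60,-218 \right)}\right)} = \frac{1}{518935 + \left(-18827 + \left(228 + 337 \left(-218\right) \left(-60\right)\right)\right)} = \frac{1}{518935 + \left(-18827 + \left(228 + 4407960\right)\right)} = \frac{1}{518935 + \left(-18827 + 4408188\right)} = \frac{1}{518935 + 4389361} = \frac{1}{4908296}$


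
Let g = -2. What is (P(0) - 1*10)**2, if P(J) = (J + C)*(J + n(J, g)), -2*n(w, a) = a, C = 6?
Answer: 16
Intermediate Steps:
n(w, a) = -a/2
P(J) = (1 + J)*(6 + J) (P(J) = (J + 6)*(J - 1/2*(-2)) = (6 + J)*(J + 1) = (6 + J)*(1 + J) = (1 + J)*(6 + J))
(P(0) - 1*10)**2 = ((6 + 0**2 + 7*0) - 1*10)**2 = ((6 + 0 + 0) - 10)**2 = (6 - 10)**2 = (-4)**2 = 16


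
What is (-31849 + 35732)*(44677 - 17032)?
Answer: 107345535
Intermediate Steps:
(-31849 + 35732)*(44677 - 17032) = 3883*27645 = 107345535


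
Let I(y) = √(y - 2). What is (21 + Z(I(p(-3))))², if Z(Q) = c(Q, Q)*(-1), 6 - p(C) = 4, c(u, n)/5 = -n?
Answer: 441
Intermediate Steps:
c(u, n) = -5*n (c(u, n) = 5*(-n) = -5*n)
p(C) = 2 (p(C) = 6 - 1*4 = 6 - 4 = 2)
I(y) = √(-2 + y)
Z(Q) = 5*Q (Z(Q) = -5*Q*(-1) = 5*Q)
(21 + Z(I(p(-3))))² = (21 + 5*√(-2 + 2))² = (21 + 5*√0)² = (21 + 5*0)² = (21 + 0)² = 21² = 441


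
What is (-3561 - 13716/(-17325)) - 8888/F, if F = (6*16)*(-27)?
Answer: -2218363249/623700 ≈ -3556.8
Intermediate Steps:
F = -2592 (F = 96*(-27) = -2592)
(-3561 - 13716/(-17325)) - 8888/F = (-3561 - 13716/(-17325)) - 8888/(-2592) = (-3561 - 13716*(-1/17325)) - 8888*(-1/2592) = (-3561 + 1524/1925) + 1111/324 = -6853401/1925 + 1111/324 = -2218363249/623700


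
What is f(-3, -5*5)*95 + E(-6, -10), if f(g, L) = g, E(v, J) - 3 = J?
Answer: -292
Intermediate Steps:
E(v, J) = 3 + J
f(-3, -5*5)*95 + E(-6, -10) = -3*95 + (3 - 10) = -285 - 7 = -292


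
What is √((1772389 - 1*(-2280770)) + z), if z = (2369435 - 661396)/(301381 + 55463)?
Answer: √129030078117522585/178422 ≈ 2013.2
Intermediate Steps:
z = 1708039/356844 ≈ 4.7865
√((1772389 - 1*(-2280770)) + z) = √((1772389 - 1*(-2280770)) + 1708039/356844) = √((1772389 + 2280770) + 1708039/356844) = √(4053159 + 1708039/356844) = √(1446347178235/356844) = √129030078117522585/178422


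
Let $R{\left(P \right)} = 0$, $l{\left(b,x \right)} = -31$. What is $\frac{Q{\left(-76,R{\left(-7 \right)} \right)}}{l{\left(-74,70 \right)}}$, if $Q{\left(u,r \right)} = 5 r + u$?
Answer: $\frac{76}{31} \approx 2.4516$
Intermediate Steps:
$Q{\left(u,r \right)} = u + 5 r$
$\frac{Q{\left(-76,R{\left(-7 \right)} \right)}}{l{\left(-74,70 \right)}} = \frac{-76 + 5 \cdot 0}{-31} = \left(-76 + 0\right) \left(- \frac{1}{31}\right) = \left(-76\right) \left(- \frac{1}{31}\right) = \frac{76}{31}$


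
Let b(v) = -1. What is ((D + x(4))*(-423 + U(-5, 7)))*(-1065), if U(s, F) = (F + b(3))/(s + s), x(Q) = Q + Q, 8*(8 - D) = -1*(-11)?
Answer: 26391339/4 ≈ 6.5978e+6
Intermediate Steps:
D = 53/8 (D = 8 - (-1)*(-11)/8 = 8 - ⅛*11 = 8 - 11/8 = 53/8 ≈ 6.6250)
x(Q) = 2*Q
U(s, F) = (-1 + F)/(2*s) (U(s, F) = (F - 1)/(s + s) = (-1 + F)/((2*s)) = (-1 + F)*(1/(2*s)) = (-1 + F)/(2*s))
((D + x(4))*(-423 + U(-5, 7)))*(-1065) = ((53/8 + 2*4)*(-423 + (½)*(-1 + 7)/(-5)))*(-1065) = ((53/8 + 8)*(-423 + (½)*(-⅕)*6))*(-1065) = (117*(-423 - ⅗)/8)*(-1065) = ((117/8)*(-2118/5))*(-1065) = -123903/20*(-1065) = 26391339/4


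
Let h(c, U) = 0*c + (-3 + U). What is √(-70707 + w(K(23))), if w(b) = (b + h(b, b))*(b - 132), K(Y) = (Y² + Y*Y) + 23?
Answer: 2*√494546 ≈ 1406.5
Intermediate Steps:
K(Y) = 23 + 2*Y² (K(Y) = (Y² + Y²) + 23 = 2*Y² + 23 = 23 + 2*Y²)
h(c, U) = -3 + U (h(c, U) = 0 + (-3 + U) = -3 + U)
w(b) = (-132 + b)*(-3 + 2*b) (w(b) = (b + (-3 + b))*(b - 132) = (-3 + 2*b)*(-132 + b) = (-132 + b)*(-3 + 2*b))
√(-70707 + w(K(23))) = √(-70707 + (396 - 267*(23 + 2*23²) + 2*(23 + 2*23²)²)) = √(-70707 + (396 - 267*(23 + 2*529) + 2*(23 + 2*529)²)) = √(-70707 + (396 - 267*(23 + 1058) + 2*(23 + 1058)²)) = √(-70707 + (396 - 267*1081 + 2*1081²)) = √(-70707 + (396 - 288627 + 2*1168561)) = √(-70707 + (396 - 288627 + 2337122)) = √(-70707 + 2048891) = √1978184 = 2*√494546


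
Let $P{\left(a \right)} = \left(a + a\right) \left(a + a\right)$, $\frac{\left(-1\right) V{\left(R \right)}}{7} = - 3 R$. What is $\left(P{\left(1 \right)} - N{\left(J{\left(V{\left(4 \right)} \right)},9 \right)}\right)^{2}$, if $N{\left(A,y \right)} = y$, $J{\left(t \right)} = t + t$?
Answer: $25$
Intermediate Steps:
$V{\left(R \right)} = 21 R$ ($V{\left(R \right)} = - 7 \left(- 3 R\right) = 21 R$)
$J{\left(t \right)} = 2 t$
$P{\left(a \right)} = 4 a^{2}$ ($P{\left(a \right)} = 2 a 2 a = 4 a^{2}$)
$\left(P{\left(1 \right)} - N{\left(J{\left(V{\left(4 \right)} \right)},9 \right)}\right)^{2} = \left(4 \cdot 1^{2} - 9\right)^{2} = \left(4 \cdot 1 - 9\right)^{2} = \left(4 - 9\right)^{2} = \left(-5\right)^{2} = 25$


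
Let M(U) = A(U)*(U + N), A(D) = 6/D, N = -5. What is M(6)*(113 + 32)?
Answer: 145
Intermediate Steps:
M(U) = 6*(-5 + U)/U (M(U) = (6/U)*(U - 5) = (6/U)*(-5 + U) = 6*(-5 + U)/U)
M(6)*(113 + 32) = (6 - 30/6)*(113 + 32) = (6 - 30*1/6)*145 = (6 - 5)*145 = 1*145 = 145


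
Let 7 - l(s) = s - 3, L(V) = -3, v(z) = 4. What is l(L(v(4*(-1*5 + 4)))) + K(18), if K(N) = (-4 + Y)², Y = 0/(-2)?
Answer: 29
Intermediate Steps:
Y = 0 (Y = 0*(-½) = 0)
K(N) = 16 (K(N) = (-4 + 0)² = (-4)² = 16)
l(s) = 10 - s (l(s) = 7 - (s - 3) = 7 - (-3 + s) = 7 + (3 - s) = 10 - s)
l(L(v(4*(-1*5 + 4)))) + K(18) = (10 - 1*(-3)) + 16 = (10 + 3) + 16 = 13 + 16 = 29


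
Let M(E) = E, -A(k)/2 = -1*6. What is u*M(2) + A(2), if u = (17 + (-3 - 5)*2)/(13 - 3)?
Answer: 61/5 ≈ 12.200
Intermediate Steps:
A(k) = 12 (A(k) = -(-2)*6 = -2*(-6) = 12)
u = ⅒ (u = (17 - 8*2)/10 = (17 - 16)*(⅒) = 1*(⅒) = ⅒ ≈ 0.10000)
u*M(2) + A(2) = (⅒)*2 + 12 = ⅕ + 12 = 61/5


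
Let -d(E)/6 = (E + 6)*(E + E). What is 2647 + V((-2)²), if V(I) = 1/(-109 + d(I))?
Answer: 1559082/589 ≈ 2647.0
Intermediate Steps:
d(E) = -12*E*(6 + E) (d(E) = -6*(E + 6)*(E + E) = -6*(6 + E)*2*E = -12*E*(6 + E))
V(I) = 1/(-109 - 12*I*(6 + I))
2647 + V((-2)²) = 2647 - 1/(109 + 12*(-2)²*(6 + (-2)²)) = 2647 - 1/(109 + 12*4*(6 + 4)) = 2647 - 1/(109 + 12*4*10) = 2647 - 1/(109 + 480) = 2647 - 1/589 = 1559082/589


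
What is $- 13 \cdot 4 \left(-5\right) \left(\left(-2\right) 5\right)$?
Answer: $-2600$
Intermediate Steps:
$- 13 \cdot 4 \left(-5\right) \left(\left(-2\right) 5\right) = \left(-13\right) \left(-20\right) \left(-10\right) = 260 \left(-10\right) = -2600$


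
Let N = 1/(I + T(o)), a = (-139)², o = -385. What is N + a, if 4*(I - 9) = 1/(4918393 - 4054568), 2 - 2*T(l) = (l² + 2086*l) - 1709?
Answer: 21917726504223721/1134399177101 ≈ 19321.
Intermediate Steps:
T(l) = 1711/2 - 1043*l - l²/2 (T(l) = 1 - ((l² + 2086*l) - 1709)/2 = 1 - (-1709 + l² + 2086*l)/2 = 1 + (1709/2 - 1043*l - l²/2) = 1711/2 - 1043*l - l²/2)
I = 31097701/3455300 (I = 9 + 1/(4*(4918393 - 4054568)) = 9 + (¼)/863825 = 9 + (¼)*(1/863825) = 9 + 1/3455300 = 31097701/3455300 ≈ 9.0000)
a = 19321
N = 3455300/1134399177101 (N = 1/(31097701/3455300 + (1711/2 - 1043*(-385) - ½*(-385)²)) = 1/(31097701/3455300 + (1711/2 + 401555 - ½*148225)) = 1/(31097701/3455300 + (1711/2 + 401555 - 148225/2)) = 1/(31097701/3455300 + 328298) = 1/(1134399177101/3455300) = 3455300/1134399177101 ≈ 3.0459e-6)
N + a = 3455300/1134399177101 + 19321 = 21917726504223721/1134399177101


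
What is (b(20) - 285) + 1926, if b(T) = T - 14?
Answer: 1647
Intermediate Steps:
b(T) = -14 + T
(b(20) - 285) + 1926 = ((-14 + 20) - 285) + 1926 = (6 - 285) + 1926 = -279 + 1926 = 1647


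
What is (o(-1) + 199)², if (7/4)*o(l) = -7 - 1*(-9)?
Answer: 1962801/49 ≈ 40057.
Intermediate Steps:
o(l) = 8/7 (o(l) = 4*(-7 - 1*(-9))/7 = 4*(-7 + 9)/7 = (4/7)*2 = 8/7)
(o(-1) + 199)² = (8/7 + 199)² = (1401/7)² = 1962801/49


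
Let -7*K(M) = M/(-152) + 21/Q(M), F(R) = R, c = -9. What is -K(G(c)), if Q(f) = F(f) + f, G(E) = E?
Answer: -505/3192 ≈ -0.15821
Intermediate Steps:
Q(f) = 2*f (Q(f) = f + f = 2*f)
K(M) = -3/(2*M) + M/1064 (K(M) = -(M/(-152) + 21/((2*M)))/7 = -(M*(-1/152) + 21*(1/(2*M)))/7 = -(-M/152 + 21/(2*M))/7 = -3/(2*M) + M/1064)
-K(G(c)) = -(-1596 + (-9)²)/(1064*(-9)) = -(-1)*(-1596 + 81)/(1064*9) = -(-1)*(-1515)/(1064*9) = -1*505/3192 = -505/3192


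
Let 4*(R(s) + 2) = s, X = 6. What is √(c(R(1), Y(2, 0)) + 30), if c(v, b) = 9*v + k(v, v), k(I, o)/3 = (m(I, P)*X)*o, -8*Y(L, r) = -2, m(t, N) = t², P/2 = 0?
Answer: I*√5262/8 ≈ 9.0675*I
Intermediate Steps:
P = 0 (P = 2*0 = 0)
R(s) = -2 + s/4
Y(L, r) = ¼ (Y(L, r) = -⅛*(-2) = ¼)
k(I, o) = 18*o*I² (k(I, o) = 3*((I²*6)*o) = 3*((6*I²)*o) = 3*(6*o*I²) = 18*o*I²)
c(v, b) = 9*v + 18*v³ (c(v, b) = 9*v + 18*v*v² = 9*v + 18*v³)
√(c(R(1), Y(2, 0)) + 30) = √((9*(-2 + (¼)*1) + 18*(-2 + (¼)*1)³) + 30) = √((9*(-2 + ¼) + 18*(-2 + ¼)³) + 30) = √((9*(-7/4) + 18*(-7/4)³) + 30) = √((-63/4 + 18*(-343/64)) + 30) = √((-63/4 - 3087/32) + 30) = √(-3591/32 + 30) = √(-2631/32) = I*√5262/8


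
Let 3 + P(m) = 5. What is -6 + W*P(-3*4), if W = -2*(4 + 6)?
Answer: -46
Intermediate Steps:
P(m) = 2 (P(m) = -3 + 5 = 2)
W = -20 (W = -2*10 = -20)
-6 + W*P(-3*4) = -6 - 20*2 = -6 - 40 = -46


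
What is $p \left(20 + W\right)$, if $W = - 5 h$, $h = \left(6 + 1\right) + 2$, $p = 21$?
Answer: $-525$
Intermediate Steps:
$h = 9$ ($h = 7 + 2 = 9$)
$W = -45$ ($W = \left(-5\right) 9 = -45$)
$p \left(20 + W\right) = 21 \left(20 - 45\right) = 21 \left(-25\right) = -525$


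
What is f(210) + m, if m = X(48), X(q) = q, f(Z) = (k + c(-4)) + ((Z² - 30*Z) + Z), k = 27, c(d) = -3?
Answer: 38082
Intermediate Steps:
f(Z) = 24 + Z² - 29*Z (f(Z) = (27 - 3) + ((Z² - 30*Z) + Z) = 24 + (Z² - 29*Z) = 24 + Z² - 29*Z)
m = 48
f(210) + m = (24 + 210² - 29*210) + 48 = (24 + 44100 - 6090) + 48 = 38034 + 48 = 38082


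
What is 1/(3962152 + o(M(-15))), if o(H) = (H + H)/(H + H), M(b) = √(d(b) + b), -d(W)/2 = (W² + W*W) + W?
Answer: 1/3962153 ≈ 2.5239e-7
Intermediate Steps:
d(W) = -4*W² - 2*W (d(W) = -2*((W² + W*W) + W) = -2*((W² + W²) + W) = -2*(2*W² + W) = -2*(W + 2*W²) = -4*W² - 2*W)
M(b) = √(b - 2*b*(1 + 2*b)) (M(b) = √(-2*b*(1 + 2*b) + b) = √(b - 2*b*(1 + 2*b)))
o(H) = 1 (o(H) = (2*H)/((2*H)) = (2*H)*(1/(2*H)) = 1)
1/(3962152 + o(M(-15))) = 1/(3962152 + 1) = 1/3962153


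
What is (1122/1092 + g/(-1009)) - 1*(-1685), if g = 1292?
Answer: 309383569/183638 ≈ 1684.7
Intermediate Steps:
(1122/1092 + g/(-1009)) - 1*(-1685) = (1122/1092 + 1292/(-1009)) - 1*(-1685) = (1122*(1/1092) + 1292*(-1/1009)) + 1685 = (187/182 - 1292/1009) + 1685 = -46461/183638 + 1685 = 309383569/183638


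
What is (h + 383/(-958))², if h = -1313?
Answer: 1583160348169/917764 ≈ 1.7250e+6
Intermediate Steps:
(h + 383/(-958))² = (-1313 + 383/(-958))² = (-1313 + 383*(-1/958))² = (-1313 - 383/958)² = (-1258237/958)² = 1583160348169/917764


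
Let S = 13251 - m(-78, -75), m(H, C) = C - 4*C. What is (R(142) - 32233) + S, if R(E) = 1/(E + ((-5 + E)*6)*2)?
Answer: -34303701/1786 ≈ -19207.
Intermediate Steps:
m(H, C) = -3*C
R(E) = 1/(-60 + 13*E) (R(E) = 1/(E + (-30 + 6*E)*2) = 1/(E + (-60 + 12*E)) = 1/(-60 + 13*E))
S = 13026 (S = 13251 - (-3)*(-75) = 13251 - 1*225 = 13251 - 225 = 13026)
(R(142) - 32233) + S = (1/(-60 + 13*142) - 32233) + 13026 = (1/(-60 + 1846) - 32233) + 13026 = (1/1786 - 32233) + 13026 = -57568137/1786 + 13026 = -34303701/1786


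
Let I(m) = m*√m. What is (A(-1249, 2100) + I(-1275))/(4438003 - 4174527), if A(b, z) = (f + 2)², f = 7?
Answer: 81/263476 - 6375*I*√51/263476 ≈ 0.00030743 - 0.17279*I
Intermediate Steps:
I(m) = m^(3/2)
A(b, z) = 81 (A(b, z) = (7 + 2)² = 9² = 81)
(A(-1249, 2100) + I(-1275))/(4438003 - 4174527) = (81 + (-1275)^(3/2))/(4438003 - 4174527) = (81 - 6375*I*√51)/263476 = (81 - 6375*I*√51)*(1/263476) = 81/263476 - 6375*I*√51/263476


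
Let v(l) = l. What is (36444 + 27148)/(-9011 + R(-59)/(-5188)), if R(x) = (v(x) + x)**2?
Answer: -20619706/2922687 ≈ -7.0551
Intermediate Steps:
R(x) = 4*x**2 (R(x) = (x + x)**2 = (2*x)**2 = 4*x**2)
(36444 + 27148)/(-9011 + R(-59)/(-5188)) = (36444 + 27148)/(-9011 + (4*(-59)**2)/(-5188)) = 63592/(-9011 + (4*3481)*(-1/5188)) = 63592/(-9011 + 13924*(-1/5188)) = 63592/(-9011 - 3481/1297) = 63592/(-11690748/1297) = 63592*(-1297/11690748) = -20619706/2922687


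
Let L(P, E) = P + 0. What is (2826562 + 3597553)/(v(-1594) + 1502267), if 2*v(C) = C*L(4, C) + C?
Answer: 6424115/1498282 ≈ 4.2877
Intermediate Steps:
L(P, E) = P
v(C) = 5*C/2 (v(C) = (C*4 + C)/2 = (4*C + C)/2 = (5*C)/2 = 5*C/2)
(2826562 + 3597553)/(v(-1594) + 1502267) = (2826562 + 3597553)/((5/2)*(-1594) + 1502267) = 6424115/(-3985 + 1502267) = 6424115/1498282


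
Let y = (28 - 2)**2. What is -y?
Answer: -676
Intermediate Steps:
y = 676 (y = 26**2 = 676)
-y = -1*676 = -676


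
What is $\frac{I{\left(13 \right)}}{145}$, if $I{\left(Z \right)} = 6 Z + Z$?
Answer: $\frac{91}{145} \approx 0.62759$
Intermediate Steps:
$I{\left(Z \right)} = 7 Z$
$\frac{I{\left(13 \right)}}{145} = \frac{7 \cdot 13}{145} = 91 \cdot \frac{1}{145} = \frac{91}{145}$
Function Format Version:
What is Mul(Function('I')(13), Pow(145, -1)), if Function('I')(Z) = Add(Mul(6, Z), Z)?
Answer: Rational(91, 145) ≈ 0.62759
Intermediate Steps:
Function('I')(Z) = Mul(7, Z)
Mul(Function('I')(13), Pow(145, -1)) = Mul(Mul(7, 13), Pow(145, -1)) = Mul(91, Rational(1, 145)) = Rational(91, 145)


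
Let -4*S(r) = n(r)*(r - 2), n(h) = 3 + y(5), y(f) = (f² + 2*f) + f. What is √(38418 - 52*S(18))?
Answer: √47362 ≈ 217.63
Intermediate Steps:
y(f) = f² + 3*f
n(h) = 43 (n(h) = 3 + 5*(3 + 5) = 3 + 5*8 = 3 + 40 = 43)
S(r) = 43/2 - 43*r/4 (S(r) = -43*(r - 2)/4 = -43*(-2 + r)/4 = -(-86 + 43*r)/4 = 43/2 - 43*r/4)
√(38418 - 52*S(18)) = √(38418 - 52*(43/2 - 43/4*18)) = √(38418 - 52*(43/2 - 387/2)) = √(38418 - 52*(-172)) = √(38418 + 8944) = √47362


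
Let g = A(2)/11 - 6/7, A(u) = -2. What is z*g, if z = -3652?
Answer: 26560/7 ≈ 3794.3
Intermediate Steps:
g = -80/77 (g = -2/11 - 6/7 = -80/77 ≈ -1.0390)
z*g = -3652*(-80/77) = 26560/7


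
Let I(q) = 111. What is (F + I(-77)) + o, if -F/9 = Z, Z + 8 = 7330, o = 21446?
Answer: -44341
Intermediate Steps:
Z = 7322 (Z = -8 + 7330 = 7322)
F = -65898 (F = -9*7322 = -65898)
(F + I(-77)) + o = (-65898 + 111) + 21446 = -65787 + 21446 = -44341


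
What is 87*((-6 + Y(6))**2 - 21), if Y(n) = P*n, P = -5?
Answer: 110925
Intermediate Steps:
Y(n) = -5*n
87*((-6 + Y(6))**2 - 21) = 87*((-6 - 5*6)**2 - 21) = 87*((-6 - 30)**2 - 21) = 87*((-36)**2 - 21) = 87*(1296 - 21) = 87*1275 = 110925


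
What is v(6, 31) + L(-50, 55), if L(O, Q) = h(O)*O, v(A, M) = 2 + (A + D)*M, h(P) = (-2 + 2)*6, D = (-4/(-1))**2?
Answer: 684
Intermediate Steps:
D = 16 (D = (-4*(-1))**2 = 4**2 = 16)
h(P) = 0 (h(P) = 0*6 = 0)
v(A, M) = 2 + M*(16 + A) (v(A, M) = 2 + (A + 16)*M = 2 + (16 + A)*M = 2 + M*(16 + A))
L(O, Q) = 0 (L(O, Q) = 0*O = 0)
v(6, 31) + L(-50, 55) = (2 + 16*31 + 6*31) + 0 = (2 + 496 + 186) + 0 = 684 + 0 = 684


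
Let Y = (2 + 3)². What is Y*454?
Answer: 11350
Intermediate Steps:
Y = 25 (Y = 5² = 25)
Y*454 = 25*454 = 11350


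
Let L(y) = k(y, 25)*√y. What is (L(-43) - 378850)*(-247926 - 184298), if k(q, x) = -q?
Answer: 163748062400 - 18585632*I*√43 ≈ 1.6375e+11 - 1.2187e+8*I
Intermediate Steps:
L(y) = -y^(3/2) (L(y) = (-y)*√y = -y^(3/2))
(L(-43) - 378850)*(-247926 - 184298) = (-(-43)^(3/2) - 378850)*(-247926 - 184298) = (-(-43)*I*√43 - 378850)*(-432224) = (43*I*√43 - 378850)*(-432224) = (-378850 + 43*I*√43)*(-432224) = 163748062400 - 18585632*I*√43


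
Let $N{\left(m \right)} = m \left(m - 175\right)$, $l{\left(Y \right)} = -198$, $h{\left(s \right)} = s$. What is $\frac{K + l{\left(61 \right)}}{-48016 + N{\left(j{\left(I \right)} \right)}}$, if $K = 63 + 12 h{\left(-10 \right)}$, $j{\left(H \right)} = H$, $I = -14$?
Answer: $\frac{51}{9074} \approx 0.0056205$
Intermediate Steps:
$K = -57$ ($K = 63 + 12 \left(-10\right) = 63 - 120 = -57$)
$N{\left(m \right)} = m \left(-175 + m\right)$
$\frac{K + l{\left(61 \right)}}{-48016 + N{\left(j{\left(I \right)} \right)}} = \frac{-57 - 198}{-48016 - 14 \left(-175 - 14\right)} = - \frac{255}{-48016 - -2646} = - \frac{255}{-48016 + 2646} = - \frac{255}{-45370} = \left(-255\right) \left(- \frac{1}{45370}\right) = \frac{51}{9074}$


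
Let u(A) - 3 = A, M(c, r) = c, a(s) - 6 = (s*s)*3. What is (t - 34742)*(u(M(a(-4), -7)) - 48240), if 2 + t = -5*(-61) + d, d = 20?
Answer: 1658410677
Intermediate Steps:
a(s) = 6 + 3*s² (a(s) = 6 + (s*s)*3 = 6 + s²*3 = 6 + 3*s²)
u(A) = 3 + A
t = 323 (t = -2 + (-5*(-61) + 20) = -2 + (305 + 20) = -2 + 325 = 323)
(t - 34742)*(u(M(a(-4), -7)) - 48240) = (323 - 34742)*((3 + (6 + 3*(-4)²)) - 48240) = -34419*((3 + (6 + 3*16)) - 48240) = -34419*((3 + (6 + 48)) - 48240) = -34419*((3 + 54) - 48240) = -34419*(57 - 48240) = -34419*(-48183) = 1658410677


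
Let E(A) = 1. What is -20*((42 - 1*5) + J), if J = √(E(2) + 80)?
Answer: -920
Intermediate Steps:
J = 9 (J = √(1 + 80) = √81 = 9)
-20*((42 - 1*5) + J) = -20*((42 - 1*5) + 9) = -20*((42 - 5) + 9) = -20*(37 + 9) = -20*46 = -920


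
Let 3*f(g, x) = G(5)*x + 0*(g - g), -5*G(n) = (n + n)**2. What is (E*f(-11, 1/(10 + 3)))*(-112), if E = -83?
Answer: -185920/39 ≈ -4767.2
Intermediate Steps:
G(n) = -4*n**2/5 (G(n) = -(n + n)**2/5 = -4*n**2/5)
f(g, x) = -20*x/3 (f(g, x) = ((-4/5*5**2)*x + 0*(g - g))/3 = ((-4/5*25)*x + 0*0)/3 = (-20*x + 0)/3 = (-20*x)/3 = -20*x/3)
(E*f(-11, 1/(10 + 3)))*(-112) = -(-1660)/(3*(10 + 3))*(-112) = -(-1660)/(3*13)*(-112) = -83*(-20/39)*(-112) = (1660/39)*(-112) = -185920/39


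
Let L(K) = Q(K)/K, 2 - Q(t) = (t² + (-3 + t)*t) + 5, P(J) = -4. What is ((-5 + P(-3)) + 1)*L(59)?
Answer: 54304/59 ≈ 920.41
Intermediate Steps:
Q(t) = -3 - t² - t*(-3 + t) (Q(t) = 2 - ((t² + (-3 + t)*t) + 5) = 2 - ((t² + t*(-3 + t)) + 5) = 2 - (5 + t² + t*(-3 + t)) = 2 + (-5 - t² - t*(-3 + t)) = -3 - t² - t*(-3 + t))
L(K) = (-3 - 2*K² + 3*K)/K
((-5 + P(-3)) + 1)*L(59) = ((-5 - 4) + 1)*(3 - 3/59 - 2*59) = (-9 + 1)*(3 - 3*1/59 - 118) = -8*(3 - 3/59 - 118) = -8*(-6788/59) = 54304/59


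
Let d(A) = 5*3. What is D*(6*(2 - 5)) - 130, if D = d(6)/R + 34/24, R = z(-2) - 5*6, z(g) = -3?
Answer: -3241/22 ≈ -147.32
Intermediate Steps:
d(A) = 15
R = -33 (R = -3 - 5*6 = -3 - 30 = -33)
D = 127/132 (D = 15/(-33) + 34/24 = 15*(-1/33) + 34*(1/24) = -5/11 + 17/12 = 127/132 ≈ 0.96212)
D*(6*(2 - 5)) - 130 = 127*(6*(2 - 5))/132 - 130 = 127*(6*(-3))/132 - 130 = (127/132)*(-18) - 130 = -381/22 - 130 = -3241/22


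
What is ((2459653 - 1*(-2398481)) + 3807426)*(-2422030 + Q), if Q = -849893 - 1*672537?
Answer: -34180954797600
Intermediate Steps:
Q = -1522430 (Q = -849893 - 672537 = -1522430)
((2459653 - 1*(-2398481)) + 3807426)*(-2422030 + Q) = ((2459653 - 1*(-2398481)) + 3807426)*(-2422030 - 1522430) = ((2459653 + 2398481) + 3807426)*(-3944460) = (4858134 + 3807426)*(-3944460) = 8665560*(-3944460) = -34180954797600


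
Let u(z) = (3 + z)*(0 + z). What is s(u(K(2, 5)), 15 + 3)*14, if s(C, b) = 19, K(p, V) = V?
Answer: 266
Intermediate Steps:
u(z) = z*(3 + z) (u(z) = (3 + z)*z = z*(3 + z))
s(u(K(2, 5)), 15 + 3)*14 = 19*14 = 266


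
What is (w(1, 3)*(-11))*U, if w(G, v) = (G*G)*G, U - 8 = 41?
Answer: -539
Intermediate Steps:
U = 49 (U = 8 + 41 = 49)
w(G, v) = G³ (w(G, v) = G²*G = G³)
(w(1, 3)*(-11))*U = (1³*(-11))*49 = (1*(-11))*49 = -11*49 = -539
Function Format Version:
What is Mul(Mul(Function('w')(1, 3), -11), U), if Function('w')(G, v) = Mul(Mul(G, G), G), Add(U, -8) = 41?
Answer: -539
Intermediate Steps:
U = 49 (U = Add(8, 41) = 49)
Function('w')(G, v) = Pow(G, 3) (Function('w')(G, v) = Mul(Pow(G, 2), G) = Pow(G, 3))
Mul(Mul(Function('w')(1, 3), -11), U) = Mul(Mul(Pow(1, 3), -11), 49) = Mul(Mul(1, -11), 49) = Mul(-11, 49) = -539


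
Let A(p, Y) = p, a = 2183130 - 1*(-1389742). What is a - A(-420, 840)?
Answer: 3573292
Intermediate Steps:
a = 3572872 (a = 2183130 + 1389742 = 3572872)
a - A(-420, 840) = 3572872 - 1*(-420) = 3572872 + 420 = 3573292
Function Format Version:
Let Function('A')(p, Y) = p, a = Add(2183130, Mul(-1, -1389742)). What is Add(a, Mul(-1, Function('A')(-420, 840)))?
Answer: 3573292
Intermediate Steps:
a = 3572872 (a = Add(2183130, 1389742) = 3572872)
Add(a, Mul(-1, Function('A')(-420, 840))) = Add(3572872, Mul(-1, -420)) = Add(3572872, 420) = 3573292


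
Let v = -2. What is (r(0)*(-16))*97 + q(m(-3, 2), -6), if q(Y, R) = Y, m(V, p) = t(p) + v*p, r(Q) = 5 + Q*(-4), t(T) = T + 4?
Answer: -7758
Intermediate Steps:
t(T) = 4 + T
r(Q) = 5 - 4*Q
m(V, p) = 4 - p (m(V, p) = (4 + p) - 2*p = 4 - p)
(r(0)*(-16))*97 + q(m(-3, 2), -6) = ((5 - 4*0)*(-16))*97 + (4 - 1*2) = ((5 + 0)*(-16))*97 + (4 - 2) = (5*(-16))*97 + 2 = -80*97 + 2 = -7760 + 2 = -7758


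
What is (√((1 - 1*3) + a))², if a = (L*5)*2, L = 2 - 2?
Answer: -2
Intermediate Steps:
L = 0
a = 0 (a = (0*5)*2 = 0*2 = 0)
(√((1 - 1*3) + a))² = (√((1 - 1*3) + 0))² = (√((1 - 3) + 0))² = (√(-2 + 0))² = (√(-2))² = (I*√2)² = -2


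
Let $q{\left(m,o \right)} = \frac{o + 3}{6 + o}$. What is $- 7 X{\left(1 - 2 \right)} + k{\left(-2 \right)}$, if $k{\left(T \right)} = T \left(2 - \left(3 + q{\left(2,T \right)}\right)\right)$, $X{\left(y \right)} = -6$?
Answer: $\frac{89}{2} \approx 44.5$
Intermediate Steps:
$q{\left(m,o \right)} = \frac{3 + o}{6 + o}$
$k{\left(T \right)} = T \left(-1 - \frac{3 + T}{6 + T}\right)$ ($k{\left(T \right)} = T \left(2 - \left(3 + \frac{3 + T}{6 + T}\right)\right) = T \left(-1 - \frac{3 + T}{6 + T}\right)$)
$- 7 X{\left(1 - 2 \right)} + k{\left(-2 \right)} = \left(-7\right) \left(-6\right) - - \frac{2 \left(9 + 2 \left(-2\right)\right)}{6 - 2} = 42 - - \frac{2 \left(9 - 4\right)}{4} = 42 - \left(-2\right) \frac{1}{4} \cdot 5 = 42 + \frac{5}{2} = \frac{89}{2}$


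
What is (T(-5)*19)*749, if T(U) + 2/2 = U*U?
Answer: 341544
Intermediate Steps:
T(U) = -1 + U² (T(U) = -1 + U*U = -1 + U²)
(T(-5)*19)*749 = ((-1 + (-5)²)*19)*749 = ((-1 + 25)*19)*749 = (24*19)*749 = 456*749 = 341544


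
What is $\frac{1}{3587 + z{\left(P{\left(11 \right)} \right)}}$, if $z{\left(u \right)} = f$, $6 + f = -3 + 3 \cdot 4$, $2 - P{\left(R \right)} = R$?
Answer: $\frac{1}{3590} \approx 0.00027855$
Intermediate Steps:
$P{\left(R \right)} = 2 - R$
$f = 3$ ($f = -6 + \left(-3 + 3 \cdot 4\right) = -6 + \left(-3 + 12\right) = -6 + 9 = 3$)
$z{\left(u \right)} = 3$
$\frac{1}{3587 + z{\left(P{\left(11 \right)} \right)}} = \frac{1}{3587 + 3} = \frac{1}{3590}$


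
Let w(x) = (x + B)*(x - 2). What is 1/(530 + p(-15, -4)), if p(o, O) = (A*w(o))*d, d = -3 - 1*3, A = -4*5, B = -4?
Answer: 1/39290 ≈ 2.5452e-5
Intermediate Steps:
A = -20
d = -6 (d = -3 - 3 = -6)
w(x) = (-4 + x)*(-2 + x) (w(x) = (x - 4)*(x - 2) = (-4 + x)*(-2 + x))
p(o, O) = 960 - 720*o + 120*o² (p(o, O) = -20*(8 + o² - 6*o)*(-6) = (-160 - 20*o² + 120*o)*(-6) = 960 - 720*o + 120*o²)
1/(530 + p(-15, -4)) = 1/(530 + (960 - 720*(-15) + 120*(-15)²)) = 1/(530 + (960 + 10800 + 120*225)) = 1/(530 + (960 + 10800 + 27000)) = 1/(530 + 38760) = 1/39290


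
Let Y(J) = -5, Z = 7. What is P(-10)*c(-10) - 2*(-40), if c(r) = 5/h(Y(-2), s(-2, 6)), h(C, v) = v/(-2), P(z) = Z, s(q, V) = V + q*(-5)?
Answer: 605/8 ≈ 75.625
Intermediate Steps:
s(q, V) = V - 5*q
P(z) = 7
h(C, v) = -v/2 (h(C, v) = v*(-½) = -v/2)
c(r) = -5/8 (c(r) = 5/((-(6 - 5*(-2))/2)) = 5/((-(6 + 10)/2)) = 5/((-½*16)) = 5/(-8) = 5*(-⅛) = -5/8)
P(-10)*c(-10) - 2*(-40) = 7*(-5/8) - 2*(-40) = -35/8 + 80 = 605/8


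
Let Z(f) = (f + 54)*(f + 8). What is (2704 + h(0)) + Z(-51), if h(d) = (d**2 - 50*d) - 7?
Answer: 2568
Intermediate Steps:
h(d) = -7 + d**2 - 50*d
Z(f) = (8 + f)*(54 + f) (Z(f) = (54 + f)*(8 + f) = (8 + f)*(54 + f))
(2704 + h(0)) + Z(-51) = (2704 + (-7 + 0**2 - 50*0)) + (432 + (-51)**2 + 62*(-51)) = (2704 + (-7 + 0 + 0)) + (432 + 2601 - 3162) = (2704 - 7) - 129 = 2697 - 129 = 2568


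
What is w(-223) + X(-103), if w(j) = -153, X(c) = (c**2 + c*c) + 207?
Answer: 21272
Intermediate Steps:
X(c) = 207 + 2*c**2 (X(c) = (c**2 + c**2) + 207 = 2*c**2 + 207 = 207 + 2*c**2)
w(-223) + X(-103) = -153 + (207 + 2*(-103)**2) = -153 + (207 + 2*10609) = -153 + (207 + 21218) = -153 + 21425 = 21272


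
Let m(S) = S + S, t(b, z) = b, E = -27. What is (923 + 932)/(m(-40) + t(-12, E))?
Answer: -1855/92 ≈ -20.163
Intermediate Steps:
m(S) = 2*S
(923 + 932)/(m(-40) + t(-12, E)) = (923 + 932)/(2*(-40) - 12) = 1855/(-80 - 12) = 1855/(-92) = 1855*(-1/92) = -1855/92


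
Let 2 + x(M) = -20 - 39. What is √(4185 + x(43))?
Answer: 2*√1031 ≈ 64.218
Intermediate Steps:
x(M) = -61 (x(M) = -2 + (-20 - 39) = -2 - 59 = -61)
√(4185 + x(43)) = √(4185 - 61) = √4124 = 2*√1031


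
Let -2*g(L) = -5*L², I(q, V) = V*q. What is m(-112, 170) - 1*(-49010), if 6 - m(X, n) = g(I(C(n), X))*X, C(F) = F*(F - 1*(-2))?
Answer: 3002954924081016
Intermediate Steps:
C(F) = F*(2 + F) (C(F) = F*(F + 2) = F*(2 + F))
g(L) = 5*L²/2 (g(L) = -(-5)*L²/2 = 5*L²/2)
m(X, n) = 6 - 5*X³*n²*(2 + n)²/2 (m(X, n) = 6 - 5*(X*(n*(2 + n)))²/2*X = 6 - 5*(X*n*(2 + n))²/2*X = 6 - 5*(X²*n²*(2 + n)²)/2*X = 6 - 5*X²*n²*(2 + n)²/2*X = 6 - 5*X³*n²*(2 + n)²/2)
m(-112, 170) - 1*(-49010) = (6 - 5/2*(-112)³*170²*(2 + 170)²) - 1*(-49010) = (6 - 5/2*(-1404928)*28900*172²) + 49010 = (6 - 5/2*(-1404928)*28900*29584) + 49010 = (6 + 3002954924032000) + 49010 = 3002954924032006 + 49010 = 3002954924081016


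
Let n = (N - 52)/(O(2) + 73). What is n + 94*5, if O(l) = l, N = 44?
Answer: 35242/75 ≈ 469.89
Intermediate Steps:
n = -8/75 (n = (44 - 52)/(2 + 73) = -8/75 ≈ -0.10667)
n + 94*5 = -8/75 + 94*5 = -8/75 + 470 = 35242/75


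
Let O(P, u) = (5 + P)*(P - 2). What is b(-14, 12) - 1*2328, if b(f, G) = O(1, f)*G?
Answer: -2400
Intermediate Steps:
O(P, u) = (-2 + P)*(5 + P) (O(P, u) = (5 + P)*(-2 + P) = (-2 + P)*(5 + P))
b(f, G) = -6*G (b(f, G) = (-10 + 1**2 + 3*1)*G = (-10 + 1 + 3)*G = -6*G)
b(-14, 12) - 1*2328 = -6*12 - 1*2328 = -72 - 2328 = -2400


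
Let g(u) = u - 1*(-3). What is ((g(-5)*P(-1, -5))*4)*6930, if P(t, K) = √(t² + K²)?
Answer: -55440*√26 ≈ -2.8269e+5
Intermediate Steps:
g(u) = 3 + u (g(u) = u + 3 = 3 + u)
P(t, K) = √(K² + t²)
((g(-5)*P(-1, -5))*4)*6930 = (((3 - 5)*√((-5)² + (-1)²))*4)*6930 = (-2*√(25 + 1)*4)*6930 = (-2*√26*4)*6930 = -8*√26*6930 = -55440*√26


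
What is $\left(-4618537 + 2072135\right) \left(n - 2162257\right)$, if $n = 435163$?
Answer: $4397875615788$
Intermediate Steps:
$\left(-4618537 + 2072135\right) \left(n - 2162257\right) = \left(-4618537 + 2072135\right) \left(435163 - 2162257\right) = \left(-2546402\right) \left(-1727094\right) = 4397875615788$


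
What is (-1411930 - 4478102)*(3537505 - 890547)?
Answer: -15590667322656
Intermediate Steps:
(-1411930 - 4478102)*(3537505 - 890547) = -5890032*2646958 = -15590667322656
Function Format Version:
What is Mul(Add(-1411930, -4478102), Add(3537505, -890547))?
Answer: -15590667322656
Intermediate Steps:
Mul(Add(-1411930, -4478102), Add(3537505, -890547)) = Mul(-5890032, 2646958) = -15590667322656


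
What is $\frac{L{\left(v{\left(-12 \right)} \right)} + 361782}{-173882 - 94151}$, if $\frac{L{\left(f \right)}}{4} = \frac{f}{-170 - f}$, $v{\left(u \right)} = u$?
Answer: $- \frac{28580802}{21174607} \approx -1.3498$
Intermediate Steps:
$L{\left(f \right)} = \frac{4 f}{-170 - f}$ ($L{\left(f \right)} = 4 \frac{f}{-170 - f} = \frac{4 f}{-170 - f}$)
$\frac{L{\left(v{\left(-12 \right)} \right)} + 361782}{-173882 - 94151} = \frac{\left(-4\right) \left(-12\right) \frac{1}{170 - 12} + 361782}{-173882 - 94151} = \frac{\left(-4\right) \left(-12\right) \frac{1}{158} + 361782}{-268033} = \left(\left(-4\right) \left(-12\right) \frac{1}{158} + 361782\right) \left(- \frac{1}{268033}\right) = \left(\frac{24}{79} + 361782\right) \left(- \frac{1}{268033}\right) = \frac{28580802}{79} \left(- \frac{1}{268033}\right) = - \frac{28580802}{21174607}$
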